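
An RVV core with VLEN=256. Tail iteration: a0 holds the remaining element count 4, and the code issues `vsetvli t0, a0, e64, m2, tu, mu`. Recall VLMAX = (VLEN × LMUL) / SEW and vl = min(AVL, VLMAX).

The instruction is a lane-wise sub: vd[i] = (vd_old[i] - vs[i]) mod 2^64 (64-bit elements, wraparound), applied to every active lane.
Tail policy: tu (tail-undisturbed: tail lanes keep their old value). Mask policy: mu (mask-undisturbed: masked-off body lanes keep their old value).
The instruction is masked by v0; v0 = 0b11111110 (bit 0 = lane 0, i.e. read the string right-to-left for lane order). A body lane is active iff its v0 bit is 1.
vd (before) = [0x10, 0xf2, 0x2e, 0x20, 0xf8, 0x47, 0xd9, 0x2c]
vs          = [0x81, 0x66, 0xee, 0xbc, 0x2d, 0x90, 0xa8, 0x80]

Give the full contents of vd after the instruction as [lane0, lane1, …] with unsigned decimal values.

lanes per group: 256·2/64 = 8
vl ← min(4, 8) = 4
lane  0: mask-off/keep ⇒ 0x10
lane  1: sub(0xf2,0x66) ⇒ 0x8c
lane  2: sub(0x2e,0xee) ⇒ 0xffffffffffffff40
lane  3: sub(0x20,0xbc) ⇒ 0xffffffffffffff64
lane  4: tail/keep ⇒ 0xf8
lane  5: tail/keep ⇒ 0x47
lane  6: tail/keep ⇒ 0xd9
lane  7: tail/keep ⇒ 0x2c

vd = [16, 140, 18446744073709551424, 18446744073709551460, 248, 71, 217, 44]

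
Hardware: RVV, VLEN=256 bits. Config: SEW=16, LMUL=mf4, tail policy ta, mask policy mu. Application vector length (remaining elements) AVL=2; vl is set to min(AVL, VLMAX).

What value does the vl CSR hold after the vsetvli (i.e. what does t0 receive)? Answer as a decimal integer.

vl = 2

VLMAX = (256 × 1/4) / 16 = 4 lanes
AVL=2 ≤ VLMAX=4, so vl = 2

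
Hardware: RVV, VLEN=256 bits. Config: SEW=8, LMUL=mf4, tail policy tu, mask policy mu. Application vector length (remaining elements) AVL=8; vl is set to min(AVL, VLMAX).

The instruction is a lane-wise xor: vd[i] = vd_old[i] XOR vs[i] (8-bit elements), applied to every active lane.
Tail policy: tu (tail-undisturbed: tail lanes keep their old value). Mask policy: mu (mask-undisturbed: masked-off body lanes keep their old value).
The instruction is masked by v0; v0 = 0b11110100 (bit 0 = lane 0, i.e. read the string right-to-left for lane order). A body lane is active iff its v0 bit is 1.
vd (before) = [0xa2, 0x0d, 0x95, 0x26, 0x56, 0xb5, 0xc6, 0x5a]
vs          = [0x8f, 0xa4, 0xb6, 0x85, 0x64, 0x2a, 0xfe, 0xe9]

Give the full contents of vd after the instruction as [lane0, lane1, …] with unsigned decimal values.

vd = [162, 13, 35, 38, 50, 159, 56, 179]

lanes per group: 256·1/4/8 = 8
vl ← min(8, 8) = 8
  i=0: mask-off/keep → 162
  i=1: mask-off/keep → 13
  i=2: xor(0x95,0xb6) → 35
  i=3: mask-off/keep → 38
  i=4: xor(0x56,0x64) → 50
  i=5: xor(0xb5,0x2a) → 159
  i=6: xor(0xc6,0xfe) → 56
  i=7: xor(0x5a,0xe9) → 179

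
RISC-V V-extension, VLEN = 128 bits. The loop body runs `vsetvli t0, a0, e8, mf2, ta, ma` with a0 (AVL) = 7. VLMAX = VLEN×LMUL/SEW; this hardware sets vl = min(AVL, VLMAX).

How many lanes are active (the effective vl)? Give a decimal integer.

vl = 7

lanes per group: 128·1/2/8 = 8
AVL=7 ≤ VLMAX=8, so vl = 7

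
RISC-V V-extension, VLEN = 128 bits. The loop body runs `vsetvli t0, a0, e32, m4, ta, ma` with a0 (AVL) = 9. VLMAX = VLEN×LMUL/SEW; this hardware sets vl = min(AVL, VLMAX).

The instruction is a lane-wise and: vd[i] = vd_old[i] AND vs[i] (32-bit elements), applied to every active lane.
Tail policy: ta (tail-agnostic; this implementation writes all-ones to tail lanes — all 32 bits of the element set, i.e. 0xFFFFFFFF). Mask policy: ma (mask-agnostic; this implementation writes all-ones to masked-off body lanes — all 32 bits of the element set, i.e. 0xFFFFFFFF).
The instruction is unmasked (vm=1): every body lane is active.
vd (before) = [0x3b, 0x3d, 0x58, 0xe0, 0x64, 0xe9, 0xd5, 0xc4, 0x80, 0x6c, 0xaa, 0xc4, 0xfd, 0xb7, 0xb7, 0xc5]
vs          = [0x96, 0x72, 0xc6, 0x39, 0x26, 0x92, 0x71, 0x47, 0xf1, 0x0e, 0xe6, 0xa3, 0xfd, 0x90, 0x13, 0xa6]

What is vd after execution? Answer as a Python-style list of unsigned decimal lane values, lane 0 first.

vd = [18, 48, 64, 32, 36, 128, 81, 68, 128, 4294967295, 4294967295, 4294967295, 4294967295, 4294967295, 4294967295, 4294967295]

VLMAX = VLEN×LMUL/SEW = 128×4/32 = 16
vl = min(AVL, VLMAX) = min(9, 16) = 9
  i=0: and(0x3b,0x96) → 18
  i=1: and(0x3d,0x72) → 48
  i=2: and(0x58,0xc6) → 64
  i=3: and(0xe0,0x39) → 32
  i=4: and(0x64,0x26) → 36
  i=5: and(0xe9,0x92) → 128
  i=6: and(0xd5,0x71) → 81
  i=7: and(0xc4,0x47) → 68
  i=8: and(0x80,0xf1) → 128
  i=9: tail/ones → 4294967295
  i=10: tail/ones → 4294967295
  i=11: tail/ones → 4294967295
  i=12: tail/ones → 4294967295
  i=13: tail/ones → 4294967295
  i=14: tail/ones → 4294967295
  i=15: tail/ones → 4294967295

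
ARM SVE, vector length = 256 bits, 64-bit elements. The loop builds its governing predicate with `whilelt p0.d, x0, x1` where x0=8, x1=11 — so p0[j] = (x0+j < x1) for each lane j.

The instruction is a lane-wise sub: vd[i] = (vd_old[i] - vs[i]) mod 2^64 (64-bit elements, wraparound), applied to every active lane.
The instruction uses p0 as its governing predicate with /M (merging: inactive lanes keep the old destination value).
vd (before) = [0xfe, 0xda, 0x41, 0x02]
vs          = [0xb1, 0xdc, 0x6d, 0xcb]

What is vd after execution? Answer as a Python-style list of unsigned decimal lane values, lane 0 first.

vd = [77, 18446744073709551614, 18446744073709551572, 2]

lane count: 256 div 64 = 4
whilelt: lane j active iff 8+j < 11 → j < 3 → 3 active
[0] sub(0xfe,0xb1) = 0x4d
[1] sub(0xda,0xdc) = 0xfffffffffffffffe
[2] sub(0x41,0x6d) = 0xffffffffffffffd4
[3] tail/keep = 0x02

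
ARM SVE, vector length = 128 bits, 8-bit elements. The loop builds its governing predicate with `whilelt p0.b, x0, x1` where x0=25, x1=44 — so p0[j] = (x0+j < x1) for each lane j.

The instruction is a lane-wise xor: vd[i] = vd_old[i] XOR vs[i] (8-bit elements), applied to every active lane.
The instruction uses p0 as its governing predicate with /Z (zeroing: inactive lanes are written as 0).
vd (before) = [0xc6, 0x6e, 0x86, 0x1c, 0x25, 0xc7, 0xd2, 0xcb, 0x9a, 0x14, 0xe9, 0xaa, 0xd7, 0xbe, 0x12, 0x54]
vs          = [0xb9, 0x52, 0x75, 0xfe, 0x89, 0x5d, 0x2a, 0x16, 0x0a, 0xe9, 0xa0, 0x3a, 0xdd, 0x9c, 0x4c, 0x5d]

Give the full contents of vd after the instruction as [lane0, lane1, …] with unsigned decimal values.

lane count: 128 div 8 = 16
p0[j] = (25+j < 44); true for j=0..15 → 16 lanes set
  i=0: xor(0xc6,0xb9) → 127
  i=1: xor(0x6e,0x52) → 60
  i=2: xor(0x86,0x75) → 243
  i=3: xor(0x1c,0xfe) → 226
  i=4: xor(0x25,0x89) → 172
  i=5: xor(0xc7,0x5d) → 154
  i=6: xor(0xd2,0x2a) → 248
  i=7: xor(0xcb,0x16) → 221
  i=8: xor(0x9a,0x0a) → 144
  i=9: xor(0x14,0xe9) → 253
  i=10: xor(0xe9,0xa0) → 73
  i=11: xor(0xaa,0x3a) → 144
  i=12: xor(0xd7,0xdd) → 10
  i=13: xor(0xbe,0x9c) → 34
  i=14: xor(0x12,0x4c) → 94
  i=15: xor(0x54,0x5d) → 9

vd = [127, 60, 243, 226, 172, 154, 248, 221, 144, 253, 73, 144, 10, 34, 94, 9]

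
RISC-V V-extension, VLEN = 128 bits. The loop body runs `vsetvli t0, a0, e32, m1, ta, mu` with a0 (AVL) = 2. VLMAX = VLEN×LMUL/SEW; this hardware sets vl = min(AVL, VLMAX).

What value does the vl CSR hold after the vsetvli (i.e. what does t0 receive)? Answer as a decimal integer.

vl = 2

lanes per group: 128·1/32 = 4
vl = min(AVL, VLMAX) = min(2, 4) = 2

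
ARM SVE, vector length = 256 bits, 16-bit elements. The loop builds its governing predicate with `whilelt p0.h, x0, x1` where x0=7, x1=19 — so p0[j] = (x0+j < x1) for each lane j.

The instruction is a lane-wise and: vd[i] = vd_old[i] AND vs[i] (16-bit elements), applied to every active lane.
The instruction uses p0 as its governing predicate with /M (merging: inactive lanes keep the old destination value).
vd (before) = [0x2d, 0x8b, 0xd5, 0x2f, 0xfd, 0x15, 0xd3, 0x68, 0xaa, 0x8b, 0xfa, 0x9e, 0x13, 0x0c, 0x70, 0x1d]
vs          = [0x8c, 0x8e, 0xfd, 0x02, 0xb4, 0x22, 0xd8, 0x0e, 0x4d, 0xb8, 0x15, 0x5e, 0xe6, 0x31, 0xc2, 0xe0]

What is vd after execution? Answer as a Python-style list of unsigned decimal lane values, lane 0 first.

vd = [12, 138, 213, 2, 180, 0, 208, 8, 8, 136, 16, 30, 19, 12, 112, 29]

256-bit reg / 16-bit elem → 16 lanes
p0[j] = (7+j < 19); true for j=0..11 → 12 lanes set
[0] and(0x2d,0x8c) = 0x0c
[1] and(0x8b,0x8e) = 0x8a
[2] and(0xd5,0xfd) = 0xd5
[3] and(0x2f,0x02) = 0x02
[4] and(0xfd,0xb4) = 0xb4
[5] and(0x15,0x22) = 0x00
[6] and(0xd3,0xd8) = 0xd0
[7] and(0x68,0x0e) = 0x08
[8] and(0xaa,0x4d) = 0x08
[9] and(0x8b,0xb8) = 0x88
[10] and(0xfa,0x15) = 0x10
[11] and(0x9e,0x5e) = 0x1e
[12] tail/keep = 0x13
[13] tail/keep = 0x0c
[14] tail/keep = 0x70
[15] tail/keep = 0x1d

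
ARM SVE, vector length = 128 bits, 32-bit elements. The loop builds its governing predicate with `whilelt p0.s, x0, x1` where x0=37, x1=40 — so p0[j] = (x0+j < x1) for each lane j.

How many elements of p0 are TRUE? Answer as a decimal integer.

vl = 3

128-bit reg / 32-bit elem → 4 lanes
active while 37+j < 40, i.e. j ∈ [0,3) capped at 4 ⇒ 3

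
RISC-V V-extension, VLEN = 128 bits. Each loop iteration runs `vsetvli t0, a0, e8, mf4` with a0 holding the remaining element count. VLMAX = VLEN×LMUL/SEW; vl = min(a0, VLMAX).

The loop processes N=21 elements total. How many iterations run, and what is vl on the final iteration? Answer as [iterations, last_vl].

lanes per group: 128·1/4/8 = 4
iterations = ceil(21/4) = 6; final-pass vl = 1

[iterations, last_vl] = [6, 1]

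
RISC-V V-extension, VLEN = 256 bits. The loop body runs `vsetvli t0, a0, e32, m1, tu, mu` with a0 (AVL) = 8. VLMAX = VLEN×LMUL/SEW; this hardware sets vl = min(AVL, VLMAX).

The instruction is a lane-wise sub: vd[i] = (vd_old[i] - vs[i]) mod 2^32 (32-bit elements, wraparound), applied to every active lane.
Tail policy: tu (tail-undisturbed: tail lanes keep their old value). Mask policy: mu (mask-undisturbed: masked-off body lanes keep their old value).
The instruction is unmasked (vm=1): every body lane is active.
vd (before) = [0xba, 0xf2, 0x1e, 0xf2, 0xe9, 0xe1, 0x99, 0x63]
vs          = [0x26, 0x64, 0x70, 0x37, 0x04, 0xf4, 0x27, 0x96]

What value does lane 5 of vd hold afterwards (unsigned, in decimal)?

VLMAX = (256 × 1) / 32 = 8 lanes
AVL=8 ≤ VLMAX=8, so vl = 8
[0] sub(0xba,0x26) = 0x94
[1] sub(0xf2,0x64) = 0x8e
[2] sub(0x1e,0x70) = 0xffffffae
[3] sub(0xf2,0x37) = 0xbb
[4] sub(0xe9,0x04) = 0xe5
[5] sub(0xe1,0xf4) = 0xffffffed
[6] sub(0x99,0x27) = 0x72
[7] sub(0x63,0x96) = 0xffffffcd

vd[5] = 4294967277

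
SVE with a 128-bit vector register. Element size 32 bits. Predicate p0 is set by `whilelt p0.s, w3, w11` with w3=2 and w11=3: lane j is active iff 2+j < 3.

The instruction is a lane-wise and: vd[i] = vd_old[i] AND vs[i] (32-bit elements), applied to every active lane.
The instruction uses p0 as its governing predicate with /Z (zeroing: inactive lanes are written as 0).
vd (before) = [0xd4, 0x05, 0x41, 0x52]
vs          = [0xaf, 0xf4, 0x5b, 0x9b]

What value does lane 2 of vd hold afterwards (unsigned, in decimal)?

register lanes = 128/32 = 4
whilelt: lane j active iff 2+j < 3 → j < 1 → 1 active
vd[0] and(0xd4,0xaf) -> 0x84
vd[1] tail/zero -> 0x00
vd[2] tail/zero -> 0x00
vd[3] tail/zero -> 0x00

vd[2] = 0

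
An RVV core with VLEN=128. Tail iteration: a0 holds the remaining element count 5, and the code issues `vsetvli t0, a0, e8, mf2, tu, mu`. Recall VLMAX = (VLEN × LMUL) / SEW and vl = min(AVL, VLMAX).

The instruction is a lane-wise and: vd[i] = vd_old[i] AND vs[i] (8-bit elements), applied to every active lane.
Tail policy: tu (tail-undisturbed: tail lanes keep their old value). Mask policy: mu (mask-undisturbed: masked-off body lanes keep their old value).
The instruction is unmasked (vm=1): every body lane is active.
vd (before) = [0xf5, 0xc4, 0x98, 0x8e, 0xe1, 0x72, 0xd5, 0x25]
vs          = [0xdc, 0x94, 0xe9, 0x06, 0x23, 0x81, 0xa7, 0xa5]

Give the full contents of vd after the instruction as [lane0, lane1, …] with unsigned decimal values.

VLMAX = (128 × 1/2) / 8 = 8 lanes
vl ← min(5, 8) = 5
  i=0: and(0xf5,0xdc) → 212
  i=1: and(0xc4,0x94) → 132
  i=2: and(0x98,0xe9) → 136
  i=3: and(0x8e,0x06) → 6
  i=4: and(0xe1,0x23) → 33
  i=5: tail/keep → 114
  i=6: tail/keep → 213
  i=7: tail/keep → 37

vd = [212, 132, 136, 6, 33, 114, 213, 37]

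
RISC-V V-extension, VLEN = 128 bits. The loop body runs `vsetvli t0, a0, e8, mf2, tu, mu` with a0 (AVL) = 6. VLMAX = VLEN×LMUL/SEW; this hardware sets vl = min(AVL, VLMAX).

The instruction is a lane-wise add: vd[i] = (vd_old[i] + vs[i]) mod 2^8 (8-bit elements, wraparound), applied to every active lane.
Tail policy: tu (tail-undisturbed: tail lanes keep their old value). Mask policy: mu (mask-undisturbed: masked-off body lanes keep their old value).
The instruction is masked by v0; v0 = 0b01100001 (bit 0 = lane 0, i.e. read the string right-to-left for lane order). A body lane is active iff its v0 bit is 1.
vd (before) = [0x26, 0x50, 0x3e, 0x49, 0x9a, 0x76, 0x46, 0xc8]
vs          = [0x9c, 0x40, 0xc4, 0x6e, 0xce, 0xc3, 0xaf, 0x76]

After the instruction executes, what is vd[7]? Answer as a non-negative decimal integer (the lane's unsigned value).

vd[7] = 200

VLMAX = (128 × 1/2) / 8 = 8 lanes
vl ← min(6, 8) = 6
vd[0] add(0x26,0x9c) -> 0xc2
vd[1] mask-off/keep -> 0x50
vd[2] mask-off/keep -> 0x3e
vd[3] mask-off/keep -> 0x49
vd[4] mask-off/keep -> 0x9a
vd[5] add(0x76,0xc3) -> 0x39
vd[6] tail/keep -> 0x46
vd[7] tail/keep -> 0xc8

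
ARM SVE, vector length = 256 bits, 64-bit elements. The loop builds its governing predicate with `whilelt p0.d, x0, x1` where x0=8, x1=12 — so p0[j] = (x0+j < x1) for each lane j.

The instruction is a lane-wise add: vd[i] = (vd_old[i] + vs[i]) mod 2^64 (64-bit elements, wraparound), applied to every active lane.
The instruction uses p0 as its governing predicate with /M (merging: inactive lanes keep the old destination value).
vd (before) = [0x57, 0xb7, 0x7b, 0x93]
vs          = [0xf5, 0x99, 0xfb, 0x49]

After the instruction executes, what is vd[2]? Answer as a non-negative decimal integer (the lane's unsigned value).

register lanes = 256/64 = 4
whilelt: lane j active iff 8+j < 12 → j < 4 → 4 active
  i=0: add(0x57,0xf5) → 332
  i=1: add(0xb7,0x99) → 336
  i=2: add(0x7b,0xfb) → 374
  i=3: add(0x93,0x49) → 220

vd[2] = 374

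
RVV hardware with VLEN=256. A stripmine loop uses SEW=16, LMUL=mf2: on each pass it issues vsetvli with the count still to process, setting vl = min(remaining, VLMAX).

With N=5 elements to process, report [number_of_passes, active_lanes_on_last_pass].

[iterations, last_vl] = [1, 5]

VLMAX = (256 × 1/2) / 16 = 8 lanes
N=5: ⌈5/8⌉ = 1 iters; last vl = 5 − 0×8 = 5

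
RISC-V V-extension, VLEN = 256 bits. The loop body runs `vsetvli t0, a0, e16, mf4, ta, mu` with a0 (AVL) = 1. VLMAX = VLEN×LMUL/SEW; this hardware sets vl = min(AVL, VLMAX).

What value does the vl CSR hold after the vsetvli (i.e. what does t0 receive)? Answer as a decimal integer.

lanes per group: 256·1/4/16 = 4
AVL=1 ≤ VLMAX=4, so vl = 1

vl = 1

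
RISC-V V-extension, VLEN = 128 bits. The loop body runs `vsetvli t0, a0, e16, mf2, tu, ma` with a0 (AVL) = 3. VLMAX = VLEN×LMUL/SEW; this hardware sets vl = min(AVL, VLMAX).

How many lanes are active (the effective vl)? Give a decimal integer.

VLMAX = (128 × 1/2) / 16 = 4 lanes
vl ← min(3, 4) = 3

vl = 3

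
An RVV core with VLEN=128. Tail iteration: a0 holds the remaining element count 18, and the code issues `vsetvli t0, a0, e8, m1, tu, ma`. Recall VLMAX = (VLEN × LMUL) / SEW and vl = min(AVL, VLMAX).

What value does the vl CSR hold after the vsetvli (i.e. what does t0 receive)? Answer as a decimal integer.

lanes per group: 128·1/8 = 16
AVL=18 > VLMAX=16, so vl = 16

vl = 16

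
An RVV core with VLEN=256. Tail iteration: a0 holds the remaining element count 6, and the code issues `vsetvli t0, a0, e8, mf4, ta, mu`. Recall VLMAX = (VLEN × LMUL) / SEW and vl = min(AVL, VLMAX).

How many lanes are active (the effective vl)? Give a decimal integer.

vl = 6

VLMAX = (256 × 1/4) / 8 = 8 lanes
vl = min(AVL, VLMAX) = min(6, 8) = 6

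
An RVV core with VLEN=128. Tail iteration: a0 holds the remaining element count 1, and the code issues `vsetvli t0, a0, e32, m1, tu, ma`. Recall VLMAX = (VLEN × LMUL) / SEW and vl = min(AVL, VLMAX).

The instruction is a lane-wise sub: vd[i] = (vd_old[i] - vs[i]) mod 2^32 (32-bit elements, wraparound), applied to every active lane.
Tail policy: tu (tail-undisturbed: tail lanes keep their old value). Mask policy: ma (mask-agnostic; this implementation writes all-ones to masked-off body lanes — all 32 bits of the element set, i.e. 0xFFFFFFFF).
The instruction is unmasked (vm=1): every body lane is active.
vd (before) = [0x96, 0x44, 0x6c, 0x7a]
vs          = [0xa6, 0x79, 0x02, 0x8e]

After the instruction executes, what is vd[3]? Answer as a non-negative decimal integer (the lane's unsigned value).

vd[3] = 122

VLMAX = (128 × 1) / 32 = 4 lanes
AVL=1 ≤ VLMAX=4, so vl = 1
vd[0] sub(0x96,0xa6) -> 0xfffffff0
vd[1] tail/keep -> 0x44
vd[2] tail/keep -> 0x6c
vd[3] tail/keep -> 0x7a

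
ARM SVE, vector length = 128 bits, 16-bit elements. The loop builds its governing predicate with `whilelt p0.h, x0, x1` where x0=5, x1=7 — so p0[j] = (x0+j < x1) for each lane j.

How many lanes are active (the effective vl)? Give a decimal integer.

lane count: 128 div 16 = 8
p0[j] = (5+j < 7); true for j=0..1 → 2 lanes set

vl = 2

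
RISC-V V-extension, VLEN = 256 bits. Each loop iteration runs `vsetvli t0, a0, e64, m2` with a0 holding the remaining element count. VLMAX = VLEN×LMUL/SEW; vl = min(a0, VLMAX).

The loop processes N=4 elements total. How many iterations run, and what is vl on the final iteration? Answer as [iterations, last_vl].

[iterations, last_vl] = [1, 4]

VLMAX = VLEN×LMUL/SEW = 256×2/64 = 8
iterations = ceil(4/8) = 1; final-pass vl = 4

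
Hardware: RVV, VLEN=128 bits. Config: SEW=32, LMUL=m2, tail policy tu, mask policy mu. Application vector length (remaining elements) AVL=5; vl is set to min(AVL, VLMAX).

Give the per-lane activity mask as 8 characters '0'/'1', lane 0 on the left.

lanes per group: 128·2/32 = 8
AVL=5 ≤ VLMAX=8, so vl = 5
bits (lane 0 leftmost): 11111000

predicate = 11111000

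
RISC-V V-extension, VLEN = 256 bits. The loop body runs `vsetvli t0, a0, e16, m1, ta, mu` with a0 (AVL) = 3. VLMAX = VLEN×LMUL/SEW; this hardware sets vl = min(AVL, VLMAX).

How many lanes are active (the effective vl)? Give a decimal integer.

vl = 3

VLMAX = (256 × 1) / 16 = 16 lanes
vl ← min(3, 16) = 3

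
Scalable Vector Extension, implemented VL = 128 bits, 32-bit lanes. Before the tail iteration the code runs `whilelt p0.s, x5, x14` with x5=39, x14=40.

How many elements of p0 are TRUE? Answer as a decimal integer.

vl = 1

register lanes = 128/32 = 4
active while 39+j < 40, i.e. j ∈ [0,1) capped at 4 ⇒ 1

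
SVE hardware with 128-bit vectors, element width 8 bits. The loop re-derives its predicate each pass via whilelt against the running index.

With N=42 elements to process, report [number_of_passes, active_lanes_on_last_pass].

128-bit reg / 8-bit elem → 16 lanes
42 elements at 16/iter → 3 passes, remainder 10 on the last

[iterations, last_vl] = [3, 10]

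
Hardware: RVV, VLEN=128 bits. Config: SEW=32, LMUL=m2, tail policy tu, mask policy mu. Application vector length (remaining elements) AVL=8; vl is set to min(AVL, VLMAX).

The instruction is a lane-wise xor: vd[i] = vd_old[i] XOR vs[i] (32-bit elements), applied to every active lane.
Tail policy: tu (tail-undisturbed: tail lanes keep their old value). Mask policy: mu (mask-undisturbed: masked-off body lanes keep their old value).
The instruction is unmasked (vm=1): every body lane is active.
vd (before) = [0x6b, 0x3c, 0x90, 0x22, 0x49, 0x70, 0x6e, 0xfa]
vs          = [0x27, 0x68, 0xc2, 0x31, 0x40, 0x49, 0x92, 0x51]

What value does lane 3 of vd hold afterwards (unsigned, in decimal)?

VLMAX = (128 × 2) / 32 = 8 lanes
vl ← min(8, 8) = 8
lane  0: xor(0x6b,0x27) ⇒ 0x4c
lane  1: xor(0x3c,0x68) ⇒ 0x54
lane  2: xor(0x90,0xc2) ⇒ 0x52
lane  3: xor(0x22,0x31) ⇒ 0x13
lane  4: xor(0x49,0x40) ⇒ 0x09
lane  5: xor(0x70,0x49) ⇒ 0x39
lane  6: xor(0x6e,0x92) ⇒ 0xfc
lane  7: xor(0xfa,0x51) ⇒ 0xab

vd[3] = 19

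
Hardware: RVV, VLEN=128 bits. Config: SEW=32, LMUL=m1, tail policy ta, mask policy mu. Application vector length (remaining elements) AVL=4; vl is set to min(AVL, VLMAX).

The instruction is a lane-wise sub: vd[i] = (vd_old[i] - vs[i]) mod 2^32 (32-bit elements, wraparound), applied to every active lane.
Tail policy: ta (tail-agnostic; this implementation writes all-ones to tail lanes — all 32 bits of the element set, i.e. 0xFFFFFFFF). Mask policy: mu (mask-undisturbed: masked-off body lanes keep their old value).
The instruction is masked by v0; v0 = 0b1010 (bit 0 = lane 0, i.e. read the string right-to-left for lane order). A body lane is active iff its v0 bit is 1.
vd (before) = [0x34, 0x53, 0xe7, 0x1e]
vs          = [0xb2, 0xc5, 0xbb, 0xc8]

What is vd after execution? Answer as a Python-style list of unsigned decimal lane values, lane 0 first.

vd = [52, 4294967182, 231, 4294967126]

VLMAX = (128 × 1) / 32 = 4 lanes
AVL=4 ≤ VLMAX=4, so vl = 4
  i=0: mask-off/keep → 52
  i=1: sub(0x53,0xc5) → 4294967182
  i=2: mask-off/keep → 231
  i=3: sub(0x1e,0xc8) → 4294967126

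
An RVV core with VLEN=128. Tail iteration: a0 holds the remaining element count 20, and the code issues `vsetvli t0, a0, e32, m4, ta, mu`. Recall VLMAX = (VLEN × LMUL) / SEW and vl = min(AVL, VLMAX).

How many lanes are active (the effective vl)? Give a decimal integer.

vl = 16

VLMAX = VLEN×LMUL/SEW = 128×4/32 = 16
AVL=20 > VLMAX=16, so vl = 16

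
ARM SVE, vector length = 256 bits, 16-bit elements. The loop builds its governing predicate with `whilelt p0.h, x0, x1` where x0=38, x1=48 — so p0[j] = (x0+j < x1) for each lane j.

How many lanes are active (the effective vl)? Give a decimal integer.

lane count: 256 div 16 = 16
active while 38+j < 48, i.e. j ∈ [0,10) capped at 16 ⇒ 10

vl = 10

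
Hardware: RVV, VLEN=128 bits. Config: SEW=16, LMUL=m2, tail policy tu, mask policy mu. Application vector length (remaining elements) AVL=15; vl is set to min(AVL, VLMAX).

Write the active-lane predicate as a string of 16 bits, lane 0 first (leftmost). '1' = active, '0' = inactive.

VLMAX = VLEN×LMUL/SEW = 128×2/16 = 16
vl = min(AVL, VLMAX) = min(15, 16) = 15
bits (lane 0 leftmost): 1111111111111110

predicate = 1111111111111110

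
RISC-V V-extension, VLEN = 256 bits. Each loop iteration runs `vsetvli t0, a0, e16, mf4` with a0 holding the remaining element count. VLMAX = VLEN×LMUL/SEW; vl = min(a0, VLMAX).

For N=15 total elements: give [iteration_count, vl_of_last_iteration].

[iterations, last_vl] = [4, 3]

VLMAX = (256 × 1/4) / 16 = 4 lanes
15 elements at 4/iter → 4 passes, remainder 3 on the last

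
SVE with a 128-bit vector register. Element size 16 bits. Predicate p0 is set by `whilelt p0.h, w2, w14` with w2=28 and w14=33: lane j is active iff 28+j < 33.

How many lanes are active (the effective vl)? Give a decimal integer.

vl = 5

register lanes = 128/16 = 8
whilelt: lane j active iff 28+j < 33 → j < 5 → 5 active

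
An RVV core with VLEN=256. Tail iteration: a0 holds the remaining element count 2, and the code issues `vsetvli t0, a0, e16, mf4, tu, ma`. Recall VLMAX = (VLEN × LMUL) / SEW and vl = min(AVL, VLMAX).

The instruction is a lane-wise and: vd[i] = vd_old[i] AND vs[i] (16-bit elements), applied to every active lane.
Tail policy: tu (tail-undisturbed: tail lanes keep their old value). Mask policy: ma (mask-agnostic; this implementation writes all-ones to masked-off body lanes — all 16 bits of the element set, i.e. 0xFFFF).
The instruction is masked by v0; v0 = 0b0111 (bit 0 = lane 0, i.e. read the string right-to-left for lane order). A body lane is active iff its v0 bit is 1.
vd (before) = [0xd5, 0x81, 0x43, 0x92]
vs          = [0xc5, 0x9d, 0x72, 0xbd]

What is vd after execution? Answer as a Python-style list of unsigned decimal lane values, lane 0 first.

vd = [197, 129, 67, 146]

VLMAX = (256 × 1/4) / 16 = 4 lanes
vl ← min(2, 4) = 2
lane  0: and(0xd5,0xc5) ⇒ 0xc5
lane  1: and(0x81,0x9d) ⇒ 0x81
lane  2: tail/keep ⇒ 0x43
lane  3: tail/keep ⇒ 0x92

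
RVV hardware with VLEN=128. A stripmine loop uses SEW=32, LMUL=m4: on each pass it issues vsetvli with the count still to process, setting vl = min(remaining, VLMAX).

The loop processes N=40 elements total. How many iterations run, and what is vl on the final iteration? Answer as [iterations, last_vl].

VLMAX = VLEN×LMUL/SEW = 128×4/32 = 16
iterations = ceil(40/16) = 3; final-pass vl = 8

[iterations, last_vl] = [3, 8]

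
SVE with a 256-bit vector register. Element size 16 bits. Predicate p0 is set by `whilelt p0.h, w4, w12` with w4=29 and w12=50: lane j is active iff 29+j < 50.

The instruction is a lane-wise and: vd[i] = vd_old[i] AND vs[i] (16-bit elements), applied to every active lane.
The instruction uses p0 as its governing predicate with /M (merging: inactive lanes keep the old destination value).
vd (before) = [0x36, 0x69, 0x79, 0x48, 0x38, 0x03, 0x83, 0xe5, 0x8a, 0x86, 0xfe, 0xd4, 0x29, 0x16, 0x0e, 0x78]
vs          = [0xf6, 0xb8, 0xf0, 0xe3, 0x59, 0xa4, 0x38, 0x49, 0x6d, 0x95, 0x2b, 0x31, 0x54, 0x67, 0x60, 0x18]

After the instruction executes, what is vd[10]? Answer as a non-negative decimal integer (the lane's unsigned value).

256-bit reg / 16-bit elem → 16 lanes
whilelt: lane j active iff 29+j < 50 → j < 21 → 16 active
lane  0: and(0x36,0xf6) ⇒ 0x36
lane  1: and(0x69,0xb8) ⇒ 0x28
lane  2: and(0x79,0xf0) ⇒ 0x70
lane  3: and(0x48,0xe3) ⇒ 0x40
lane  4: and(0x38,0x59) ⇒ 0x18
lane  5: and(0x03,0xa4) ⇒ 0x00
lane  6: and(0x83,0x38) ⇒ 0x00
lane  7: and(0xe5,0x49) ⇒ 0x41
lane  8: and(0x8a,0x6d) ⇒ 0x08
lane  9: and(0x86,0x95) ⇒ 0x84
lane 10: and(0xfe,0x2b) ⇒ 0x2a
lane 11: and(0xd4,0x31) ⇒ 0x10
lane 12: and(0x29,0x54) ⇒ 0x00
lane 13: and(0x16,0x67) ⇒ 0x06
lane 14: and(0x0e,0x60) ⇒ 0x00
lane 15: and(0x78,0x18) ⇒ 0x18

vd[10] = 42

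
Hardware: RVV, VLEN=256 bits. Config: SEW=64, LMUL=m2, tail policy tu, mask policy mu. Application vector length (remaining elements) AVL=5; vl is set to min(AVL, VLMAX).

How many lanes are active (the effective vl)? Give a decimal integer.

vl = 5

VLMAX = VLEN×LMUL/SEW = 256×2/64 = 8
vl = min(AVL, VLMAX) = min(5, 8) = 5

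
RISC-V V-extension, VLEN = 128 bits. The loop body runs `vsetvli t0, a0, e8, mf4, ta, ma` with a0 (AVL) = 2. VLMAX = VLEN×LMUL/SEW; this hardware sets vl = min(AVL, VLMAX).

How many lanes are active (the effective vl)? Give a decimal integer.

VLMAX = VLEN×LMUL/SEW = 128×1/4/8 = 4
vl ← min(2, 4) = 2

vl = 2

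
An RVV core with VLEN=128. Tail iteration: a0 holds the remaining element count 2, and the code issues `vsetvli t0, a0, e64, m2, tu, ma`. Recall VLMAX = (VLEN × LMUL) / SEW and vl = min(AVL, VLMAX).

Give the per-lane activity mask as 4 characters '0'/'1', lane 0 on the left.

VLMAX = VLEN×LMUL/SEW = 128×2/64 = 4
AVL=2 ≤ VLMAX=4, so vl = 2
bits (lane 0 leftmost): 1100

predicate = 1100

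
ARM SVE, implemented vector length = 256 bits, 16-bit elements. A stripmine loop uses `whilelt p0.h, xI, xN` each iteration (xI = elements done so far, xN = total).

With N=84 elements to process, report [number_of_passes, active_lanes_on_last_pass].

[iterations, last_vl] = [6, 4]

lane count: 256 div 16 = 16
iterations = ceil(84/16) = 6; final-pass vl = 4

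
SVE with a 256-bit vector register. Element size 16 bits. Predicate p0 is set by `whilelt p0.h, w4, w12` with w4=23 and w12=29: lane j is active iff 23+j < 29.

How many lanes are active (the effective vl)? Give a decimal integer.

vl = 6

lane count: 256 div 16 = 16
whilelt: lane j active iff 23+j < 29 → j < 6 → 6 active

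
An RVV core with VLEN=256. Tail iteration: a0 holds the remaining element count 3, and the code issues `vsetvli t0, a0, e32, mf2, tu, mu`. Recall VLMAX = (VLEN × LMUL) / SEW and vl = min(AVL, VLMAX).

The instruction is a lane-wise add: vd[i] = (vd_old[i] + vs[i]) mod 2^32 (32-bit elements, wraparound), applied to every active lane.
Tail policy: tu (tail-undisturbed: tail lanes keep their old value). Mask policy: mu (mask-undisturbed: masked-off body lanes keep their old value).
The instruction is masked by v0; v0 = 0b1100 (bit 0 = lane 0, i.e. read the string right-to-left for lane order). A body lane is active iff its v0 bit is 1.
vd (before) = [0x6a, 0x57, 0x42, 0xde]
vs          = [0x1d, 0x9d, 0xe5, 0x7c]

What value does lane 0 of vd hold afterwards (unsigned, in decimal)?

VLMAX = (256 × 1/2) / 32 = 4 lanes
AVL=3 ≤ VLMAX=4, so vl = 3
[0] mask-off/keep = 0x6a
[1] mask-off/keep = 0x57
[2] add(0x42,0xe5) = 0x127
[3] tail/keep = 0xde

vd[0] = 106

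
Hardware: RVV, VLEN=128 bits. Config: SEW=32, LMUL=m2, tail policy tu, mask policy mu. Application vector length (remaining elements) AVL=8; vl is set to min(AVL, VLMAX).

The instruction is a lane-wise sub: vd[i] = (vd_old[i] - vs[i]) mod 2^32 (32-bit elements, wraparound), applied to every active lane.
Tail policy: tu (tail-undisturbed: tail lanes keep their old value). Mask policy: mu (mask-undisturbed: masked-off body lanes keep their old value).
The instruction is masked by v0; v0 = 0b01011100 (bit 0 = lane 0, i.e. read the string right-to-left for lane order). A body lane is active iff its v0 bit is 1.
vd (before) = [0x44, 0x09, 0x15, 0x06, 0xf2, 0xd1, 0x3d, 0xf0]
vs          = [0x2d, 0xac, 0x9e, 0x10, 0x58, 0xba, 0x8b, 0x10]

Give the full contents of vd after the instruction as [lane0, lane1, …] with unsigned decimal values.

VLMAX = (128 × 2) / 32 = 8 lanes
AVL=8 ≤ VLMAX=8, so vl = 8
  i=0: mask-off/keep → 68
  i=1: mask-off/keep → 9
  i=2: sub(0x15,0x9e) → 4294967159
  i=3: sub(0x06,0x10) → 4294967286
  i=4: sub(0xf2,0x58) → 154
  i=5: mask-off/keep → 209
  i=6: sub(0x3d,0x8b) → 4294967218
  i=7: mask-off/keep → 240

vd = [68, 9, 4294967159, 4294967286, 154, 209, 4294967218, 240]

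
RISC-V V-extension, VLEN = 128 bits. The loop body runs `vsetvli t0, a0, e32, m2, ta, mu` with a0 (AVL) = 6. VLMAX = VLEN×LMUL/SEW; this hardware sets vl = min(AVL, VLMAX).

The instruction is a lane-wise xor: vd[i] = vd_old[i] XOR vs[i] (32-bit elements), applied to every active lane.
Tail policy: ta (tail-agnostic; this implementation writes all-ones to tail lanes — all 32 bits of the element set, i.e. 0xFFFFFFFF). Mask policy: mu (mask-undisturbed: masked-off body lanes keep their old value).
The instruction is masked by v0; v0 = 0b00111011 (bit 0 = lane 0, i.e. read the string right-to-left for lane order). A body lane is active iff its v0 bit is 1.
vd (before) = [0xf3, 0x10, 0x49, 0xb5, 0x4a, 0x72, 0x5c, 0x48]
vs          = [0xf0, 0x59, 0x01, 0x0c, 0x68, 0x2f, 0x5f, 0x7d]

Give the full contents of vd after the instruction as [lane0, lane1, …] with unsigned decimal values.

VLMAX = VLEN×LMUL/SEW = 128×2/32 = 8
vl = min(AVL, VLMAX) = min(6, 8) = 6
[0] xor(0xf3,0xf0) = 0x03
[1] xor(0x10,0x59) = 0x49
[2] mask-off/keep = 0x49
[3] xor(0xb5,0x0c) = 0xb9
[4] xor(0x4a,0x68) = 0x22
[5] xor(0x72,0x2f) = 0x5d
[6] tail/ones = 0xffffffff
[7] tail/ones = 0xffffffff

vd = [3, 73, 73, 185, 34, 93, 4294967295, 4294967295]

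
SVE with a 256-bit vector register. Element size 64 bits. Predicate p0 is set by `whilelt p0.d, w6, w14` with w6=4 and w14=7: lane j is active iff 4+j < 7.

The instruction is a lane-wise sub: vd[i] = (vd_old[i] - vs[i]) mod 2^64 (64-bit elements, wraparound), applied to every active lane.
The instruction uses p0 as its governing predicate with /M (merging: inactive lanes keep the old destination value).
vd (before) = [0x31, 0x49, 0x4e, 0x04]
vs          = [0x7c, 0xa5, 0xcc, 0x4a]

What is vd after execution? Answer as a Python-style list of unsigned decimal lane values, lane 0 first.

vd = [18446744073709551541, 18446744073709551524, 18446744073709551490, 4]

lane count: 256 div 64 = 4
whilelt: lane j active iff 4+j < 7 → j < 3 → 3 active
[0] sub(0x31,0x7c) = 0xffffffffffffffb5
[1] sub(0x49,0xa5) = 0xffffffffffffffa4
[2] sub(0x4e,0xcc) = 0xffffffffffffff82
[3] tail/keep = 0x04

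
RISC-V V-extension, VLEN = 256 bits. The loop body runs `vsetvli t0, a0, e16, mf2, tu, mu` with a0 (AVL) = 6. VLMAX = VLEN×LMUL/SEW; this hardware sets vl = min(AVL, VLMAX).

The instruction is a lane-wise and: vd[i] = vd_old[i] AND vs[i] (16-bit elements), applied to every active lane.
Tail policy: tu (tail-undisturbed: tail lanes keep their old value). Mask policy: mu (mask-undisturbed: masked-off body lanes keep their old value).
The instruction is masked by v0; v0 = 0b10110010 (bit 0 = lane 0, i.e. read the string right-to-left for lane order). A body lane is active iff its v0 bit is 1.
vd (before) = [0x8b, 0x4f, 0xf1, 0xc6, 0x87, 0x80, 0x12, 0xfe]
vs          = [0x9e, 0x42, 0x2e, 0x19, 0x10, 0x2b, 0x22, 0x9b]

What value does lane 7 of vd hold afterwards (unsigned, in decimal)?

vd[7] = 254

VLMAX = (256 × 1/2) / 16 = 8 lanes
AVL=6 ≤ VLMAX=8, so vl = 6
lane  0: mask-off/keep ⇒ 0x8b
lane  1: and(0x4f,0x42) ⇒ 0x42
lane  2: mask-off/keep ⇒ 0xf1
lane  3: mask-off/keep ⇒ 0xc6
lane  4: and(0x87,0x10) ⇒ 0x00
lane  5: and(0x80,0x2b) ⇒ 0x00
lane  6: tail/keep ⇒ 0x12
lane  7: tail/keep ⇒ 0xfe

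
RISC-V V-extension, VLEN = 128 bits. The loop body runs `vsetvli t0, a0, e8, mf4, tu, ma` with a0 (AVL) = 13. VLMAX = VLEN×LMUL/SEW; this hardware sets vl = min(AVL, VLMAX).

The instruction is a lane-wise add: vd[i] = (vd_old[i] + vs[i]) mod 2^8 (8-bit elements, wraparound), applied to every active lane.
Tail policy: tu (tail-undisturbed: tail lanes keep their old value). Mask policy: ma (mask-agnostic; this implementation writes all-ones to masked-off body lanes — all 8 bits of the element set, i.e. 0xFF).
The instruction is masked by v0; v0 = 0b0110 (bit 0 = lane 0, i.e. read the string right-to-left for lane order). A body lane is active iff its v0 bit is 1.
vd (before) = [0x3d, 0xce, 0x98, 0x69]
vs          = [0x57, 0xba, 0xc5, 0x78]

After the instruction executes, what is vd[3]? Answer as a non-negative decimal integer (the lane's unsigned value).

VLMAX = (128 × 1/4) / 8 = 4 lanes
vl = min(AVL, VLMAX) = min(13, 4) = 4
  i=0: mask-off/ones → 255
  i=1: add(0xce,0xba) → 136
  i=2: add(0x98,0xc5) → 93
  i=3: mask-off/ones → 255

vd[3] = 255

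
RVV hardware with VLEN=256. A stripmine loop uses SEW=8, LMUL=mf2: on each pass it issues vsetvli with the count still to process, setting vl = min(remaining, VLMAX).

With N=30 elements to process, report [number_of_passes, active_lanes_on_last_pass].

[iterations, last_vl] = [2, 14]

VLMAX = (256 × 1/2) / 8 = 16 lanes
iterations = ceil(30/16) = 2; final-pass vl = 14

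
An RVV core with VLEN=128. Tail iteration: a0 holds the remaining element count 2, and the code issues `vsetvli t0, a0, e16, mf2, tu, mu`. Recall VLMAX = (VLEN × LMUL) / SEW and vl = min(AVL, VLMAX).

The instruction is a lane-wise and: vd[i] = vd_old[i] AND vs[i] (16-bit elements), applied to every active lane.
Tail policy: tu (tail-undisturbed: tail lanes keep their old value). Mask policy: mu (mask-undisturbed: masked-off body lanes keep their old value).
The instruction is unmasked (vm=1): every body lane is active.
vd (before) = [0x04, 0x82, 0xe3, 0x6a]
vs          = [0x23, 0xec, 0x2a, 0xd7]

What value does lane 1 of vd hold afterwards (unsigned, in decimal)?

VLMAX = (128 × 1/2) / 16 = 4 lanes
AVL=2 ≤ VLMAX=4, so vl = 2
  i=0: and(0x04,0x23) → 0
  i=1: and(0x82,0xec) → 128
  i=2: tail/keep → 227
  i=3: tail/keep → 106

vd[1] = 128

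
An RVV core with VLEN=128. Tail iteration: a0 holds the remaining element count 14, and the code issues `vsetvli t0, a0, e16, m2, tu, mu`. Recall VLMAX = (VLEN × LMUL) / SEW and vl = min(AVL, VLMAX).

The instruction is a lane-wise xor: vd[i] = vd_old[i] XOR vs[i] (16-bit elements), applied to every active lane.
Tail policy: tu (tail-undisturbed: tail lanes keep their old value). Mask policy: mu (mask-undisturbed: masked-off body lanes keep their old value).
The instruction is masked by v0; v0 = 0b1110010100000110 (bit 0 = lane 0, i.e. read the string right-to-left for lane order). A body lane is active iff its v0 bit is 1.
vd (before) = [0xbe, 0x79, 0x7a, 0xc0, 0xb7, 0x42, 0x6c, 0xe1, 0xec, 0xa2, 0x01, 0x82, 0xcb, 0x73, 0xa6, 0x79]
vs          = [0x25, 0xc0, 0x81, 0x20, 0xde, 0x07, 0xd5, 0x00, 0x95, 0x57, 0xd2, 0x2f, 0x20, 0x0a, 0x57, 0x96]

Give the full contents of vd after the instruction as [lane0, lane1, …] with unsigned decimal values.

vd = [190, 185, 251, 192, 183, 66, 108, 225, 121, 162, 211, 130, 203, 121, 166, 121]

VLMAX = VLEN×LMUL/SEW = 128×2/16 = 16
vl = min(AVL, VLMAX) = min(14, 16) = 14
lane  0: mask-off/keep ⇒ 0xbe
lane  1: xor(0x79,0xc0) ⇒ 0xb9
lane  2: xor(0x7a,0x81) ⇒ 0xfb
lane  3: mask-off/keep ⇒ 0xc0
lane  4: mask-off/keep ⇒ 0xb7
lane  5: mask-off/keep ⇒ 0x42
lane  6: mask-off/keep ⇒ 0x6c
lane  7: mask-off/keep ⇒ 0xe1
lane  8: xor(0xec,0x95) ⇒ 0x79
lane  9: mask-off/keep ⇒ 0xa2
lane 10: xor(0x01,0xd2) ⇒ 0xd3
lane 11: mask-off/keep ⇒ 0x82
lane 12: mask-off/keep ⇒ 0xcb
lane 13: xor(0x73,0x0a) ⇒ 0x79
lane 14: tail/keep ⇒ 0xa6
lane 15: tail/keep ⇒ 0x79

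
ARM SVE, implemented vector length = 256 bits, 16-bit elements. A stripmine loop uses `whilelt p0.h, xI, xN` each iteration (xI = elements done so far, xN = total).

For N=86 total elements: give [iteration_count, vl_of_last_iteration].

lane count: 256 div 16 = 16
86 elements at 16/iter → 6 passes, remainder 6 on the last

[iterations, last_vl] = [6, 6]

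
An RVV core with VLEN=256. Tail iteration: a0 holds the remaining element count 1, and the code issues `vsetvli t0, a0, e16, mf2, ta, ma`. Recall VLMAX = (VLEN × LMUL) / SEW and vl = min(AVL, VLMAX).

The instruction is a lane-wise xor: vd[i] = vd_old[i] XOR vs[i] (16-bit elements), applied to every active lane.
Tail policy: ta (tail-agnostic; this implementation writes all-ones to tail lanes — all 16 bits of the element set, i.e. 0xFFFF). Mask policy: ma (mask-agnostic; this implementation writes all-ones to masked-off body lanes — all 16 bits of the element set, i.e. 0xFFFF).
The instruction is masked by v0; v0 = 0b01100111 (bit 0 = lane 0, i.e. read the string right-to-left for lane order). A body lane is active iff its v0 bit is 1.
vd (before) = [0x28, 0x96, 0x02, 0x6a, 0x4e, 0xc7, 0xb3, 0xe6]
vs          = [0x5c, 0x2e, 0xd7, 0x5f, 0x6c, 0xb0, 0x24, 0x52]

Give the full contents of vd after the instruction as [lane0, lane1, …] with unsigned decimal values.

vd = [116, 65535, 65535, 65535, 65535, 65535, 65535, 65535]

lanes per group: 256·1/2/16 = 8
vl = min(AVL, VLMAX) = min(1, 8) = 1
vd[0] xor(0x28,0x5c) -> 0x74
vd[1] tail/ones -> 0xffff
vd[2] tail/ones -> 0xffff
vd[3] tail/ones -> 0xffff
vd[4] tail/ones -> 0xffff
vd[5] tail/ones -> 0xffff
vd[6] tail/ones -> 0xffff
vd[7] tail/ones -> 0xffff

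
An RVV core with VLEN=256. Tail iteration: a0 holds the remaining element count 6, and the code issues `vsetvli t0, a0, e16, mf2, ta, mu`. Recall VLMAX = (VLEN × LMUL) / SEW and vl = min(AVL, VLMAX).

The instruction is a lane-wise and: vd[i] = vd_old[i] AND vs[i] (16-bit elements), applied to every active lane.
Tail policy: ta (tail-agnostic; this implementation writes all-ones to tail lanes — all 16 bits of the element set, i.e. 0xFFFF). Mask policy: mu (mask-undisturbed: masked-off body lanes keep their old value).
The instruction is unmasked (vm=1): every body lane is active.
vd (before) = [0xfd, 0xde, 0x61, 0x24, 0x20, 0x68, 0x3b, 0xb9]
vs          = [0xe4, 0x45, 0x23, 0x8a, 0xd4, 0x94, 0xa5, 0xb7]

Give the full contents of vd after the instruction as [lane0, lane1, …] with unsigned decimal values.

vd = [228, 68, 33, 0, 0, 0, 65535, 65535]

VLMAX = (256 × 1/2) / 16 = 8 lanes
vl ← min(6, 8) = 6
[0] and(0xfd,0xe4) = 0xe4
[1] and(0xde,0x45) = 0x44
[2] and(0x61,0x23) = 0x21
[3] and(0x24,0x8a) = 0x00
[4] and(0x20,0xd4) = 0x00
[5] and(0x68,0x94) = 0x00
[6] tail/ones = 0xffff
[7] tail/ones = 0xffff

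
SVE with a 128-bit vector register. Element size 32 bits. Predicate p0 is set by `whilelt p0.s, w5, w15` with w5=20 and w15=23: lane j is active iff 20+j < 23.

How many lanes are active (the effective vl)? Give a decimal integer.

lane count: 128 div 32 = 4
whilelt: lane j active iff 20+j < 23 → j < 3 → 3 active

vl = 3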